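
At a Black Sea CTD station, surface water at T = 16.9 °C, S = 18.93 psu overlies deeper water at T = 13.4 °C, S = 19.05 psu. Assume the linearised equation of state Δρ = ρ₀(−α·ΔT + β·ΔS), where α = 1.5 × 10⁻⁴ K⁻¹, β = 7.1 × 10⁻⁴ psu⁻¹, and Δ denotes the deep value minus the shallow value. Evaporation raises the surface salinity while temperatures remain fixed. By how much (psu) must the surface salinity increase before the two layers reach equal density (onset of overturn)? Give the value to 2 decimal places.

Neutral buoyancy requires −α(T_deep − T_surf) + β(S_deep − S_surf′) = 0.
S_surf′ = S_deep − (α/β)·ΔT = 19.05 − (1.5 × 10⁻⁴/7.1 × 10⁻⁴)·(-3.5) = 19.7894 psu.
Increase required: 19.7894 − 18.93 = 0.8594 psu.

0.86 psu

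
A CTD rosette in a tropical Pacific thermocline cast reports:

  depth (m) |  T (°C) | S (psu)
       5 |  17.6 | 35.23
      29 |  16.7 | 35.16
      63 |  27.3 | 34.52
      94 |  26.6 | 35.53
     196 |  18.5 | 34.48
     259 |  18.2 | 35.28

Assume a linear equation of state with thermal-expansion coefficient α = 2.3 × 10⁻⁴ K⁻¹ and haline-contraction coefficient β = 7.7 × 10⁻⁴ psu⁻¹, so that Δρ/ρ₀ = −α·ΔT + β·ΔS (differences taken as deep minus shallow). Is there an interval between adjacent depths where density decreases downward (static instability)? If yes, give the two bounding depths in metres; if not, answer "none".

Evaluate Δρ/ρ₀ = −αΔT + βΔS across each adjacent pair:
  5–29 m: −αΔT+βΔS = −(2.3 × 10⁻⁴)(-0.9)+(7.7 × 10⁻⁴)(-0.07) = 1.5 × 10⁻⁴ → stable
  29–63 m: −αΔT+βΔS = −(2.3 × 10⁻⁴)(+10.6)+(7.7 × 10⁻⁴)(-0.64) = -2.9 × 10⁻³ → UNSTABLE
  63–94 m: −αΔT+βΔS = −(2.3 × 10⁻⁴)(-0.7)+(7.7 × 10⁻⁴)(+1.01) = 9.4 × 10⁻⁴ → stable
  94–196 m: −αΔT+βΔS = −(2.3 × 10⁻⁴)(-8.1)+(7.7 × 10⁻⁴)(-1.05) = 1.1 × 10⁻³ → stable
  196–259 m: −αΔT+βΔS = −(2.3 × 10⁻⁴)(-0.3)+(7.7 × 10⁻⁴)(+0.80) = 6.9 × 10⁻⁴ → stable
The 29–63 m interval has Δρ < 0: lighter water underlies denser water.

29–63 m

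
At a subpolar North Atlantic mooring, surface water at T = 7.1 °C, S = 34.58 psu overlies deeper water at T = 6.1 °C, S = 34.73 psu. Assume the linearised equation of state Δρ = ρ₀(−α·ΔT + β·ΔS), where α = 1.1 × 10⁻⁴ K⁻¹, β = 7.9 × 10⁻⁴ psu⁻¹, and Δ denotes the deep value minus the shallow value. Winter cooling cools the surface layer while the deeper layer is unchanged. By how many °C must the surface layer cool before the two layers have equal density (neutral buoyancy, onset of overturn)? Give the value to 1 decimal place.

Neutral buoyancy requires Δρ = 0, i.e. −α(T_deep − T_surf′) + β(S_deep − S_surf) = 0.
T_surf′ = T_deep − (β/α)·ΔS = 6.1 − (7.9 × 10⁻⁴/1.1 × 10⁻⁴)·(+0.15) = 5.023 °C.
Cooling required: 7.1 − (5.023) = 2.077 °C.

2.1 °C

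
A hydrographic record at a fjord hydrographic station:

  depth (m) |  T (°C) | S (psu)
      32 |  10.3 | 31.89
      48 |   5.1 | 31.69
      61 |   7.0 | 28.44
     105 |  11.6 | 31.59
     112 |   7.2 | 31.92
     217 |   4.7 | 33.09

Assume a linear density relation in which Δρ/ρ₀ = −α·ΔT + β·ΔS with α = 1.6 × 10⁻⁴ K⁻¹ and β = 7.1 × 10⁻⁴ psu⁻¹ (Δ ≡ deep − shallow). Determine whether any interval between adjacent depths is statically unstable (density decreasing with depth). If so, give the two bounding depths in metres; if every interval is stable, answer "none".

48–61 m

Evaluate Δρ/ρ₀ = −αΔT + βΔS across each adjacent pair:
  32–48 m: −αΔT+βΔS = −(1.6 × 10⁻⁴)(-5.2)+(7.1 × 10⁻⁴)(-0.20) = 6.9 × 10⁻⁴ → stable
  48–61 m: −αΔT+βΔS = −(1.6 × 10⁻⁴)(+1.9)+(7.1 × 10⁻⁴)(-3.25) = -2.6 × 10⁻³ → UNSTABLE
  61–105 m: −αΔT+βΔS = −(1.6 × 10⁻⁴)(+4.6)+(7.1 × 10⁻⁴)(+3.15) = 1.5 × 10⁻³ → stable
  105–112 m: −αΔT+βΔS = −(1.6 × 10⁻⁴)(-4.4)+(7.1 × 10⁻⁴)(+0.33) = 9.4 × 10⁻⁴ → stable
  112–217 m: −αΔT+βΔS = −(1.6 × 10⁻⁴)(-2.5)+(7.1 × 10⁻⁴)(+1.17) = 1.2 × 10⁻³ → stable
The 48–61 m interval has Δρ < 0: lighter water underlies denser water.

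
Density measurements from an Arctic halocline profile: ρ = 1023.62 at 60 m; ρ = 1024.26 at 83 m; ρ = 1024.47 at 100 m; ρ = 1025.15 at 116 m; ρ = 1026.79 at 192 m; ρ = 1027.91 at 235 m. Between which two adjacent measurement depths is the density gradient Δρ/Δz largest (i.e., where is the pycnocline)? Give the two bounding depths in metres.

Compute the density gradient over each adjacent pair:
  60–83 m: Δρ/Δz = 0.64/23 = 0.028 kg m⁻⁴
  83–100 m: Δρ/Δz = 0.21/17 = 0.012 kg m⁻⁴
  100–116 m: Δρ/Δz = 0.68/16 = 0.043 kg m⁻⁴
  116–192 m: Δρ/Δz = 1.64/76 = 0.022 kg m⁻⁴
  192–235 m: Δρ/Δz = 1.12/43 = 0.026 kg m⁻⁴
The largest gradient is in the 100–116 m interval — the pycnocline.

100–116 m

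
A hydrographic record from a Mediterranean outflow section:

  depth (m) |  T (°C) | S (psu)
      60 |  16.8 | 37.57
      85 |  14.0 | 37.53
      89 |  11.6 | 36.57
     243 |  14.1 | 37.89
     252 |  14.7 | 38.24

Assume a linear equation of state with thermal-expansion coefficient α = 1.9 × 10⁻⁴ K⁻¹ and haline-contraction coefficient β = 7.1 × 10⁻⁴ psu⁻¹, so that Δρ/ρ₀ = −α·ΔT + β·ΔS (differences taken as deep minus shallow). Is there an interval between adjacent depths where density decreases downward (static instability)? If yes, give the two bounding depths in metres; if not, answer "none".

85–89 m

Evaluate Δρ/ρ₀ = −αΔT + βΔS across each adjacent pair:
  60–85 m: −αΔT+βΔS = −(1.9 × 10⁻⁴)(-2.8)+(7.1 × 10⁻⁴)(-0.04) = 5.0 × 10⁻⁴ → stable
  85–89 m: −αΔT+βΔS = −(1.9 × 10⁻⁴)(-2.4)+(7.1 × 10⁻⁴)(-0.96) = -2.3 × 10⁻⁴ → UNSTABLE
  89–243 m: −αΔT+βΔS = −(1.9 × 10⁻⁴)(+2.5)+(7.1 × 10⁻⁴)(+1.32) = 4.6 × 10⁻⁴ → stable
  243–252 m: −αΔT+βΔS = −(1.9 × 10⁻⁴)(+0.6)+(7.1 × 10⁻⁴)(+0.35) = 1.3 × 10⁻⁴ → stable
The 85–89 m interval has Δρ < 0: lighter water underlies denser water.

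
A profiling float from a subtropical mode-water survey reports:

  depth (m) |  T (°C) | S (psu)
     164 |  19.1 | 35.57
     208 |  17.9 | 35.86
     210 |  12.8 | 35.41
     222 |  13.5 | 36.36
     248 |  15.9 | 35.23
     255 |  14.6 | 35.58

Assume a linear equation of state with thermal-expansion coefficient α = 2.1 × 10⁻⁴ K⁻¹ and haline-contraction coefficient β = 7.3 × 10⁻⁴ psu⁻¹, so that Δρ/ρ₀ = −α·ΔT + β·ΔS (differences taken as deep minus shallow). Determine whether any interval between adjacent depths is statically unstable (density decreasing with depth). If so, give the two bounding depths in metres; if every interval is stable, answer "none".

Evaluate Δρ/ρ₀ = −αΔT + βΔS across each adjacent pair:
  164–208 m: −αΔT+βΔS = −(2.1 × 10⁻⁴)(-1.2)+(7.3 × 10⁻⁴)(+0.29) = 4.6 × 10⁻⁴ → stable
  208–210 m: −αΔT+βΔS = −(2.1 × 10⁻⁴)(-5.1)+(7.3 × 10⁻⁴)(-0.45) = 7.4 × 10⁻⁴ → stable
  210–222 m: −αΔT+βΔS = −(2.1 × 10⁻⁴)(+0.7)+(7.3 × 10⁻⁴)(+0.95) = 5.5 × 10⁻⁴ → stable
  222–248 m: −αΔT+βΔS = −(2.1 × 10⁻⁴)(+2.4)+(7.3 × 10⁻⁴)(-1.13) = -1.3 × 10⁻³ → UNSTABLE
  248–255 m: −αΔT+βΔS = −(2.1 × 10⁻⁴)(-1.3)+(7.3 × 10⁻⁴)(+0.35) = 5.3 × 10⁻⁴ → stable
The 222–248 m interval has Δρ < 0: lighter water underlies denser water.

222–248 m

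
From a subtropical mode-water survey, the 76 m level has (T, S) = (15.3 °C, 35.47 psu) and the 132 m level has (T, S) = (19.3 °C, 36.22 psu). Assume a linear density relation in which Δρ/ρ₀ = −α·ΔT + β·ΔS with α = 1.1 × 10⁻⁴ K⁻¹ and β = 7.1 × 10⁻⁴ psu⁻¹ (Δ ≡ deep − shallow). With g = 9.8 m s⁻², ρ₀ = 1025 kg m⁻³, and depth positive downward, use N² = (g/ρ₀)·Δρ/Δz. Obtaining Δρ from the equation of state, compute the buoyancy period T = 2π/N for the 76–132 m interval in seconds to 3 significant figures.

1.56 × 10³ s

ΔT = +4.0 K, ΔS = +0.75 psu (deep − shallow).
Δρ/ρ₀ = −αΔT + βΔS = -4.40 × 10⁻⁴ + 5.325 × 10⁻⁴ = 9.25 × 10⁻⁵, so Δρ ≈ 0.09481 kg m⁻³.
N² = (g/ρ₀)·Δρ/Δz = g·(Δρ/ρ₀)/Δz = 9.8 × 9.25 × 10⁻⁵ / 56 = 1.6187 × 10⁻⁵ s⁻².
N = √(1.6187 × 10⁻⁵) = 4.0233 × 10⁻³ rad s⁻¹ → T = 2π/N = 1.5617 × 10³ s ≈ 1.56 × 10³ s.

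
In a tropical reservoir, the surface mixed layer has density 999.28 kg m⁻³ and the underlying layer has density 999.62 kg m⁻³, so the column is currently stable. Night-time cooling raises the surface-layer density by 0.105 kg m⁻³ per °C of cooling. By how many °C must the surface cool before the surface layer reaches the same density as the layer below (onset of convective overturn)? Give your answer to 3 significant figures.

3.24 °C

Density deficit of the surface layer: 999.62 − 999.28 = 0.34 kg m⁻³.
Required change = 0.34 / 0.105 = 3.24 °C.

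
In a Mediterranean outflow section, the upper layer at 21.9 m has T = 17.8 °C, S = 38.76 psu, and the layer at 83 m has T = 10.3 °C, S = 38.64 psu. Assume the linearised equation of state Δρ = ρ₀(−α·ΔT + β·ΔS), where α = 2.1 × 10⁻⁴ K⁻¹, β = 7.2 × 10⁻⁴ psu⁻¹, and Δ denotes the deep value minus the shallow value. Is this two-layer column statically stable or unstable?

stable

ΔT = 10.3 − 17.8 = -7.5 K and ΔS = 38.64 − 38.76 = -0.12 psu (deep − shallow).
−αΔT = 1.575 × 10⁻³; βΔS = -8.64 × 10⁻⁵; sum Δρ/ρ₀ = 1.4886 × 10⁻³.
Δρ/ρ₀ > 0, so Δρ > 0: deeper water is denser → statically stable.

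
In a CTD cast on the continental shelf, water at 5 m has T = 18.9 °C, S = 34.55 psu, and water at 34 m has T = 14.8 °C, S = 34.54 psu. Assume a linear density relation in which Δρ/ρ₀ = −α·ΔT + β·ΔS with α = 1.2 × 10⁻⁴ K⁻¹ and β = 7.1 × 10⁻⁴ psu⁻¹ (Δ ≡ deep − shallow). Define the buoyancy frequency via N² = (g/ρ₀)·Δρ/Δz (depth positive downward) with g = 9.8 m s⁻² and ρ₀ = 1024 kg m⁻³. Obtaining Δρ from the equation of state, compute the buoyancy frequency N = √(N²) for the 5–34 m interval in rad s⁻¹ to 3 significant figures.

0.0128 rad s⁻¹

ΔT = -4.1 K, ΔS = -0.01 psu (deep − shallow).
Δρ/ρ₀ = −αΔT + βΔS = 4.92 × 10⁻⁴ − 7.10 × 10⁻⁶ = 4.849 × 10⁻⁴, so Δρ ≈ 0.4965 kg m⁻³.
N² = (g/ρ₀)·Δρ/Δz = g·(Δρ/ρ₀)/Δz = 9.8 × 4.849 × 10⁻⁴ / 29 = 1.6386 × 10⁻⁴ s⁻².
N = √(1.6386 × 10⁻⁴) = 0.012801 rad s⁻¹ ≈ 0.0128 rad s⁻¹.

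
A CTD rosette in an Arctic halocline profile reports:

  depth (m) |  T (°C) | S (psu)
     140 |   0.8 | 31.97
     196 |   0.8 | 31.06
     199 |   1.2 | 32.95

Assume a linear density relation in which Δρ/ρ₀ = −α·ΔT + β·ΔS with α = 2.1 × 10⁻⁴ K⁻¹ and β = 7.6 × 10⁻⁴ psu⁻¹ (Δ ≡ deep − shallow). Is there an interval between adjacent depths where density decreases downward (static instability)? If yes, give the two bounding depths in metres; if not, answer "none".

Evaluate Δρ/ρ₀ = −αΔT + βΔS across each adjacent pair:
  140–196 m: −αΔT+βΔS = −(2.1 × 10⁻⁴)(+0.0)+(7.6 × 10⁻⁴)(-0.91) = -6.9 × 10⁻⁴ → UNSTABLE
  196–199 m: −αΔT+βΔS = −(2.1 × 10⁻⁴)(+0.4)+(7.6 × 10⁻⁴)(+1.89) = 1.4 × 10⁻³ → stable
The 140–196 m interval has Δρ < 0: lighter water underlies denser water.

140–196 m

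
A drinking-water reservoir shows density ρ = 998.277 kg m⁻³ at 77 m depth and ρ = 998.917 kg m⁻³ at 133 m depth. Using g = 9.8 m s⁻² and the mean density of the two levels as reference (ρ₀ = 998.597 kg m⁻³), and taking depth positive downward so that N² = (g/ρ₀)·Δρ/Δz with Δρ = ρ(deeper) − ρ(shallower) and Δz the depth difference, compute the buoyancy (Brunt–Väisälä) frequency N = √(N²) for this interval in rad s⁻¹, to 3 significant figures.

0.0106 rad s⁻¹

Δρ = 998.917 − 998.277 = 0.640 kg m⁻³ over Δz = 133 − 77 = 56 m.
N² = (9.8/998.597) × (0.640/56) = 1.1216 × 10⁻⁴ s⁻².
N = √(1.1216 × 10⁻⁴) = 0.010591 rad s⁻¹ ≈ 0.0106 rad s⁻¹.
N² > 0, so the interval is statically stable.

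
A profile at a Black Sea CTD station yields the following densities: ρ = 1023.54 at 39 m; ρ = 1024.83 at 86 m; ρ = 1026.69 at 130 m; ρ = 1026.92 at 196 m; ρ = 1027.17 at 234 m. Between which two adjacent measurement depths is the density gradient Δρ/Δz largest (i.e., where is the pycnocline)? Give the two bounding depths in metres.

Compute the density gradient over each adjacent pair:
  39–86 m: Δρ/Δz = 1.29/47 = 0.027 kg m⁻⁴
  86–130 m: Δρ/Δz = 1.86/44 = 0.042 kg m⁻⁴
  130–196 m: Δρ/Δz = 0.23/66 = 3.5 × 10⁻³ kg m⁻⁴
  196–234 m: Δρ/Δz = 0.25/38 = 6.6 × 10⁻³ kg m⁻⁴
The largest gradient is in the 86–130 m interval — the pycnocline.

86–130 m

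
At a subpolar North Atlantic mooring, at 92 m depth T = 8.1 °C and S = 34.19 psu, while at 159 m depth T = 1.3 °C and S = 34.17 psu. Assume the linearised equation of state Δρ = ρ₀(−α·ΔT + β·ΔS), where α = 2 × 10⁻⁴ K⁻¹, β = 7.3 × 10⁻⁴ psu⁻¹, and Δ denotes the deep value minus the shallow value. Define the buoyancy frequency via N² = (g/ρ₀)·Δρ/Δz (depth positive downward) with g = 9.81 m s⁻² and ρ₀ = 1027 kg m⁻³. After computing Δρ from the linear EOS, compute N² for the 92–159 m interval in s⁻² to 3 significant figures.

1.97 × 10⁻⁴ s⁻²

ΔT = -6.8 K, ΔS = -0.02 psu (deep − shallow).
Δρ/ρ₀ = −αΔT + βΔS = 1.36 × 10⁻³ − 1.46 × 10⁻⁵ = 1.3454 × 10⁻³, so Δρ ≈ 1.382 kg m⁻³.
N² = (g/ρ₀)·Δρ/Δz = g·(Δρ/ρ₀)/Δz = 9.81 × 1.3454 × 10⁻³ / 67 = 1.9699 × 10⁻⁴ s⁻² ≈ 1.97 × 10⁻⁴ s⁻².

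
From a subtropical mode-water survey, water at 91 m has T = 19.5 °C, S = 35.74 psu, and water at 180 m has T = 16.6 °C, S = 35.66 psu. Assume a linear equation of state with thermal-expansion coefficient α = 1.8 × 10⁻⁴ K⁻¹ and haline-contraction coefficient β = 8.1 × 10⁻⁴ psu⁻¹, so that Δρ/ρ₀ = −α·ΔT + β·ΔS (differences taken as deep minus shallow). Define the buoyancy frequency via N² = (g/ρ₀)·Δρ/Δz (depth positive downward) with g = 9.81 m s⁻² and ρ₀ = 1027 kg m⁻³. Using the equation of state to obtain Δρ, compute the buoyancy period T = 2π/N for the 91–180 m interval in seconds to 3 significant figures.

ΔT = -2.9 K, ΔS = -0.08 psu (deep − shallow).
Δρ/ρ₀ = −αΔT + βΔS = 5.22 × 10⁻⁴ − 6.48 × 10⁻⁵ = 4.572 × 10⁻⁴, so Δρ ≈ 0.4695 kg m⁻³.
N² = (g/ρ₀)·Δρ/Δz = g·(Δρ/ρ₀)/Δz = 9.81 × 4.572 × 10⁻⁴ / 89 = 5.0395 × 10⁻⁵ s⁻².
N = √(5.0395 × 10⁻⁵) = 7.0989 × 10⁻³ rad s⁻¹ → T = 2π/N = 885.09 s ≈ 885 s.

885 s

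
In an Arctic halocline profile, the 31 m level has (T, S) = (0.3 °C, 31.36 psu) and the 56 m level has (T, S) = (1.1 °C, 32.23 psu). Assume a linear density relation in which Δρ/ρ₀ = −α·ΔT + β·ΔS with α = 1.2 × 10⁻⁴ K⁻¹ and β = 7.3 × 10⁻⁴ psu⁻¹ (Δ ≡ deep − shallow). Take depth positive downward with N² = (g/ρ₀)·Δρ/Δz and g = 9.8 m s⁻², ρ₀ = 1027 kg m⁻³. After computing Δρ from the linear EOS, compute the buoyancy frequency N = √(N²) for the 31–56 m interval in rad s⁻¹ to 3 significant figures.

0.0145 rad s⁻¹

ΔT = +0.8 K, ΔS = +0.87 psu (deep − shallow).
Δρ/ρ₀ = −αΔT + βΔS = -9.60 × 10⁻⁵ + 6.351 × 10⁻⁴ = 5.391 × 10⁻⁴, so Δρ ≈ 0.5537 kg m⁻³.
N² = (g/ρ₀)·Δρ/Δz = g·(Δρ/ρ₀)/Δz = 9.8 × 5.391 × 10⁻⁴ / 25 = 2.1133 × 10⁻⁴ s⁻².
N = √(2.1133 × 10⁻⁴) = 0.014537 rad s⁻¹ ≈ 0.0145 rad s⁻¹.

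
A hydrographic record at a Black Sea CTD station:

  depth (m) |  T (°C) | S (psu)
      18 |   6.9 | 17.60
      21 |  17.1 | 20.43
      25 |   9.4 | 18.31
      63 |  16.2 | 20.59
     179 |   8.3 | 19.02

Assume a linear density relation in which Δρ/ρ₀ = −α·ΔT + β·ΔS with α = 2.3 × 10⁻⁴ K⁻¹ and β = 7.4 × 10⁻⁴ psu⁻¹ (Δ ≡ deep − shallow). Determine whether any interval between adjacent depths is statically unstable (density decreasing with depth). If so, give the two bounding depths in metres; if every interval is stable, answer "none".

Evaluate Δρ/ρ₀ = −αΔT + βΔS across each adjacent pair:
  18–21 m: −αΔT+βΔS = −(2.3 × 10⁻⁴)(+10.2)+(7.4 × 10⁻⁴)(+2.83) = -2.5 × 10⁻⁴ → UNSTABLE
  21–25 m: −αΔT+βΔS = −(2.3 × 10⁻⁴)(-7.7)+(7.4 × 10⁻⁴)(-2.12) = 2.0 × 10⁻⁴ → stable
  25–63 m: −αΔT+βΔS = −(2.3 × 10⁻⁴)(+6.8)+(7.4 × 10⁻⁴)(+2.28) = 1.2 × 10⁻⁴ → stable
  63–179 m: −αΔT+βΔS = −(2.3 × 10⁻⁴)(-7.9)+(7.4 × 10⁻⁴)(-1.57) = 6.6 × 10⁻⁴ → stable
The 18–21 m interval has Δρ < 0: lighter water underlies denser water.

18–21 m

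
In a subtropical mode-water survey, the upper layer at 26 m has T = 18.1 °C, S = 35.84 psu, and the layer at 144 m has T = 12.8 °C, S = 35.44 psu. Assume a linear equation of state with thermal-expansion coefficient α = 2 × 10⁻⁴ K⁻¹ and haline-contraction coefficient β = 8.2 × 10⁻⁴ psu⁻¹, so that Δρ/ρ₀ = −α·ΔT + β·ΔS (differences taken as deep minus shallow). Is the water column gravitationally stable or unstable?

ΔT = 12.8 − 18.1 = -5.3 K and ΔS = 35.44 − 35.84 = -0.40 psu (deep − shallow).
−αΔT = 1.06 × 10⁻³; βΔS = -3.28 × 10⁻⁴; sum Δρ/ρ₀ = 7.32 × 10⁻⁴.
Δρ/ρ₀ > 0, so Δρ > 0: deeper water is denser → statically stable.

stable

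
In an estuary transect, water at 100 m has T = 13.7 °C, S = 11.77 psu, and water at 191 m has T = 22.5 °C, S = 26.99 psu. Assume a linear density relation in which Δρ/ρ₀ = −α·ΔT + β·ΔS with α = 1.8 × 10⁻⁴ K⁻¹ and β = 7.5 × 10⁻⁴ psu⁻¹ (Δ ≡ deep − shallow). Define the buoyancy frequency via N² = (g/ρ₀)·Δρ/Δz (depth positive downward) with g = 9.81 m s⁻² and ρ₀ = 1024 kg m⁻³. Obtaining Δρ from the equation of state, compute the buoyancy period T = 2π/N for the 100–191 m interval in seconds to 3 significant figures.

ΔT = +8.8 K, ΔS = +15.22 psu (deep − shallow).
Δρ/ρ₀ = −αΔT + βΔS = -1.584 × 10⁻³ + 0.011415 = 9.831 × 10⁻³, so Δρ ≈ 10.07 kg m⁻³.
N² = (g/ρ₀)·Δρ/Δz = g·(Δρ/ρ₀)/Δz = 9.81 × 9.831 × 10⁻³ / 91 = 1.0598 × 10⁻³ s⁻².
N = √(1.0598 × 10⁻³) = 0.032555 rad s⁻¹ → T = 2π/N = 193.00 s ≈ 193 s.

193 s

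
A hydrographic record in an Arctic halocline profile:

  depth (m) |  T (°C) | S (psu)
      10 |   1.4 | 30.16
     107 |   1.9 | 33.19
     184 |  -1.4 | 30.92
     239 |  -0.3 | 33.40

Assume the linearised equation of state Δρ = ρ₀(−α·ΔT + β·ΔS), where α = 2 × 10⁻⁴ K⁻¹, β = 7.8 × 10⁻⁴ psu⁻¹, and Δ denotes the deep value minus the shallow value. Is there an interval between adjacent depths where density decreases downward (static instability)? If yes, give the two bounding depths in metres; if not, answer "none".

Evaluate Δρ/ρ₀ = −αΔT + βΔS across each adjacent pair:
  10–107 m: −αΔT+βΔS = −(2 × 10⁻⁴)(+0.5)+(7.8 × 10⁻⁴)(+3.03) = 2.3 × 10⁻³ → stable
  107–184 m: −αΔT+βΔS = −(2 × 10⁻⁴)(-3.3)+(7.8 × 10⁻⁴)(-2.27) = -1.1 × 10⁻³ → UNSTABLE
  184–239 m: −αΔT+βΔS = −(2 × 10⁻⁴)(+1.1)+(7.8 × 10⁻⁴)(+2.48) = 1.7 × 10⁻³ → stable
The 107–184 m interval has Δρ < 0: lighter water underlies denser water.

107–184 m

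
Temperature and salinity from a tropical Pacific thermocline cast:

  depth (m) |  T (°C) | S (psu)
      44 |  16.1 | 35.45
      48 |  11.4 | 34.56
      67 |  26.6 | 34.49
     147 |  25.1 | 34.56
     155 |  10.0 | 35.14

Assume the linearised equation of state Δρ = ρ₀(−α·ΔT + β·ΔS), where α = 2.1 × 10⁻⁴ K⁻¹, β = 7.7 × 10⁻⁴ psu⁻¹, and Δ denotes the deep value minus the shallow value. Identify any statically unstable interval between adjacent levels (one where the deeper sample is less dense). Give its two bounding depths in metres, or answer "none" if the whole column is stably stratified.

Evaluate Δρ/ρ₀ = −αΔT + βΔS across each adjacent pair:
  44–48 m: −αΔT+βΔS = −(2.1 × 10⁻⁴)(-4.7)+(7.7 × 10⁻⁴)(-0.89) = 3.0 × 10⁻⁴ → stable
  48–67 m: −αΔT+βΔS = −(2.1 × 10⁻⁴)(+15.2)+(7.7 × 10⁻⁴)(-0.07) = -3.2 × 10⁻³ → UNSTABLE
  67–147 m: −αΔT+βΔS = −(2.1 × 10⁻⁴)(-1.5)+(7.7 × 10⁻⁴)(+0.07) = 3.7 × 10⁻⁴ → stable
  147–155 m: −αΔT+βΔS = −(2.1 × 10⁻⁴)(-15.1)+(7.7 × 10⁻⁴)(+0.58) = 3.6 × 10⁻³ → stable
The 48–67 m interval has Δρ < 0: lighter water underlies denser water.

48–67 m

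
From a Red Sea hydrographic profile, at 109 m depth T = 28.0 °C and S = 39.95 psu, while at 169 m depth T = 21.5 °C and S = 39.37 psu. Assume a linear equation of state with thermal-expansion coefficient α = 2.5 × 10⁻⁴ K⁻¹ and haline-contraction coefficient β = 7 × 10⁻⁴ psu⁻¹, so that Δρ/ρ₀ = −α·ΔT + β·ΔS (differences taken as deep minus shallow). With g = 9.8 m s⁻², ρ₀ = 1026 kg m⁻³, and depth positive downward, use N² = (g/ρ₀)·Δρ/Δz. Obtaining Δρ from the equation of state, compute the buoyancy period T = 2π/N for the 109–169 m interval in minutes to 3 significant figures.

ΔT = -6.5 K, ΔS = -0.58 psu (deep − shallow).
Δρ/ρ₀ = −αΔT + βΔS = 1.625 × 10⁻³ − 4.06 × 10⁻⁴ = 1.219 × 10⁻³, so Δρ ≈ 1.251 kg m⁻³.
N² = (g/ρ₀)·Δρ/Δz = g·(Δρ/ρ₀)/Δz = 9.8 × 1.219 × 10⁻³ / 60 = 1.9910 × 10⁻⁴ s⁻².
N = √(1.9910 × 10⁻⁴) = 0.014110 rad s⁻¹ → T = 2π/N = 445.30 s = 7.4217 min ≈ 7.42 min.

7.42 min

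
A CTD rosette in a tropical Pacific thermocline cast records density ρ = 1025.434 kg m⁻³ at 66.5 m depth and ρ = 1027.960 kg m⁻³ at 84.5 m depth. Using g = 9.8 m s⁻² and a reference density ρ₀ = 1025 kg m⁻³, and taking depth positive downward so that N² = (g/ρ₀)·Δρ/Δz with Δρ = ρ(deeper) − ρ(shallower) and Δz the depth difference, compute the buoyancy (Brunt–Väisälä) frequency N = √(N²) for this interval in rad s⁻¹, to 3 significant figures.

0.0366 rad s⁻¹

Δρ = 1027.960 − 1025.434 = 2.526 kg m⁻³ over Δz = 84.5 − 66.5 = 18 m.
N² = (9.8/1025) × (2.526/18) = 1.3417 × 10⁻³ s⁻².
N = √(1.3417 × 10⁻³) = 0.036629 rad s⁻¹ ≈ 0.0366 rad s⁻¹.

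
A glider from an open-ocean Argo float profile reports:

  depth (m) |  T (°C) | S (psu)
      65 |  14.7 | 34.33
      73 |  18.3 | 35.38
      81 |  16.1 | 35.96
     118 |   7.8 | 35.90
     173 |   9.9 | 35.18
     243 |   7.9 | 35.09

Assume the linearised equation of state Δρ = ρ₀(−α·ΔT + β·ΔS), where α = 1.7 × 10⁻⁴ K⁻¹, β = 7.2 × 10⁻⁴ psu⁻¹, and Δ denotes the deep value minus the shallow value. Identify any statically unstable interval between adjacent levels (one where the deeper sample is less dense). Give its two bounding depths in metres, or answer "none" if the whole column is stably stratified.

118–173 m

Evaluate Δρ/ρ₀ = −αΔT + βΔS across each adjacent pair:
  65–73 m: −αΔT+βΔS = −(1.7 × 10⁻⁴)(+3.6)+(7.2 × 10⁻⁴)(+1.05) = 1.4 × 10⁻⁴ → stable
  73–81 m: −αΔT+βΔS = −(1.7 × 10⁻⁴)(-2.2)+(7.2 × 10⁻⁴)(+0.58) = 7.9 × 10⁻⁴ → stable
  81–118 m: −αΔT+βΔS = −(1.7 × 10⁻⁴)(-8.3)+(7.2 × 10⁻⁴)(-0.06) = 1.4 × 10⁻³ → stable
  118–173 m: −αΔT+βΔS = −(1.7 × 10⁻⁴)(+2.1)+(7.2 × 10⁻⁴)(-0.72) = -8.8 × 10⁻⁴ → UNSTABLE
  173–243 m: −αΔT+βΔS = −(1.7 × 10⁻⁴)(-2.0)+(7.2 × 10⁻⁴)(-0.09) = 2.8 × 10⁻⁴ → stable
The 118–173 m interval has Δρ < 0: lighter water underlies denser water.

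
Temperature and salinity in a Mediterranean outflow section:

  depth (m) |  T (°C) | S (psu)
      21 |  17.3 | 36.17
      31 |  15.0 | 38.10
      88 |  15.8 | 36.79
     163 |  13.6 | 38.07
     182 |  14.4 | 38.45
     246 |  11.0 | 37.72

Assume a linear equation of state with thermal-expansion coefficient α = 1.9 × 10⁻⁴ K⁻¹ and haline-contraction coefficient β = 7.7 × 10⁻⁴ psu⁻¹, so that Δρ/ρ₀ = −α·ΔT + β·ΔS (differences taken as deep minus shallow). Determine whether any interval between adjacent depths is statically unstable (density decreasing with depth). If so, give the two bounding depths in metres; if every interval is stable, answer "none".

Evaluate Δρ/ρ₀ = −αΔT + βΔS across each adjacent pair:
  21–31 m: −αΔT+βΔS = −(1.9 × 10⁻⁴)(-2.3)+(7.7 × 10⁻⁴)(+1.93) = 1.9 × 10⁻³ → stable
  31–88 m: −αΔT+βΔS = −(1.9 × 10⁻⁴)(+0.8)+(7.7 × 10⁻⁴)(-1.31) = -1.2 × 10⁻³ → UNSTABLE
  88–163 m: −αΔT+βΔS = −(1.9 × 10⁻⁴)(-2.2)+(7.7 × 10⁻⁴)(+1.28) = 1.4 × 10⁻³ → stable
  163–182 m: −αΔT+βΔS = −(1.9 × 10⁻⁴)(+0.8)+(7.7 × 10⁻⁴)(+0.38) = 1.4 × 10⁻⁴ → stable
  182–246 m: −αΔT+βΔS = −(1.9 × 10⁻⁴)(-3.4)+(7.7 × 10⁻⁴)(-0.73) = 8.4 × 10⁻⁵ → stable
The 31–88 m interval has Δρ < 0: lighter water underlies denser water.

31–88 m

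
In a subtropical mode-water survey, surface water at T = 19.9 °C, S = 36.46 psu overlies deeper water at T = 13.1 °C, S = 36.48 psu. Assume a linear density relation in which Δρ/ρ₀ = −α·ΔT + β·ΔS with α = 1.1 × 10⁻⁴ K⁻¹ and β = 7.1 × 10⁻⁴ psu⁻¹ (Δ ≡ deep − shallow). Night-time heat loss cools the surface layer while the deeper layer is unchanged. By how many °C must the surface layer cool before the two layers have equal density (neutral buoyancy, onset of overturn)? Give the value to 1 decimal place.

Neutral buoyancy requires Δρ = 0, i.e. −α(T_deep − T_surf′) + β(S_deep − S_surf) = 0.
T_surf′ = T_deep − (β/α)·ΔS = 13.1 − (7.1 × 10⁻⁴/1.1 × 10⁻⁴)·(+0.02) = 12.971 °C.
Cooling required: 19.9 − (12.971) = 6.929 °C.

6.9 °C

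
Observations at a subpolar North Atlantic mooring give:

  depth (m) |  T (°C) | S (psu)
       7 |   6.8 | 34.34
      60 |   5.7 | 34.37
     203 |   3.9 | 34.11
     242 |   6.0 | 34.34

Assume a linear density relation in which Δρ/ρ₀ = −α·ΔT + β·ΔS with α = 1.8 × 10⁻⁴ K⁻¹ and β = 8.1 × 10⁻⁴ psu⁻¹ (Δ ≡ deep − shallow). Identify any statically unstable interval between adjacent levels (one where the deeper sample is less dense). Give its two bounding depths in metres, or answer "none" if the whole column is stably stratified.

Evaluate Δρ/ρ₀ = −αΔT + βΔS across each adjacent pair:
  7–60 m: −αΔT+βΔS = −(1.8 × 10⁻⁴)(-1.1)+(8.1 × 10⁻⁴)(+0.03) = 2.2 × 10⁻⁴ → stable
  60–203 m: −αΔT+βΔS = −(1.8 × 10⁻⁴)(-1.8)+(8.1 × 10⁻⁴)(-0.26) = 1.1 × 10⁻⁴ → stable
  203–242 m: −αΔT+βΔS = −(1.8 × 10⁻⁴)(+2.1)+(8.1 × 10⁻⁴)(+0.23) = -1.9 × 10⁻⁴ → UNSTABLE
The 203–242 m interval has Δρ < 0: lighter water underlies denser water.

203–242 m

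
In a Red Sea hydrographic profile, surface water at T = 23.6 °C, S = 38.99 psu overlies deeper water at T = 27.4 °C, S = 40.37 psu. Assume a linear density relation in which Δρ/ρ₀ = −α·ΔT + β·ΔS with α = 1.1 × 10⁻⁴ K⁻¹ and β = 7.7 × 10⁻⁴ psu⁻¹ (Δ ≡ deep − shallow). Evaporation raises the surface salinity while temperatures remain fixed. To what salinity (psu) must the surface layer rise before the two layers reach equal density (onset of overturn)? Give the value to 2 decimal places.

Neutral buoyancy requires −α(T_deep − T_surf) + β(S_deep − S_surf′) = 0.
S_surf′ = S_deep − (α/β)·ΔT = 40.37 − (1.1 × 10⁻⁴/7.7 × 10⁻⁴)·(+3.8) = 39.8271 psu.
Increase required: 39.8271 − 38.99 = 0.8371 psu.

39.83 psu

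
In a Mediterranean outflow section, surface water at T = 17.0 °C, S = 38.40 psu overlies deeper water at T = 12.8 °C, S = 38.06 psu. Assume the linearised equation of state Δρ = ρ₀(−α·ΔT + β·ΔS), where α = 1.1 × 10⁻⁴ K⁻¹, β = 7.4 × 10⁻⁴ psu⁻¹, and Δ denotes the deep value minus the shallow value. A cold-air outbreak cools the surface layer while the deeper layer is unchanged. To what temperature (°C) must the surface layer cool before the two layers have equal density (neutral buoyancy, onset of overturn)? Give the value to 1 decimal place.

Neutral buoyancy requires Δρ = 0, i.e. −α(T_deep − T_surf′) + β(S_deep − S_surf) = 0.
T_surf′ = T_deep − (β/α)·ΔS = 12.8 − (7.4 × 10⁻⁴/1.1 × 10⁻⁴)·(-0.34) = 15.087 °C.
Cooling required: 17.0 − (15.087) = 1.913 °C.

15.1 °C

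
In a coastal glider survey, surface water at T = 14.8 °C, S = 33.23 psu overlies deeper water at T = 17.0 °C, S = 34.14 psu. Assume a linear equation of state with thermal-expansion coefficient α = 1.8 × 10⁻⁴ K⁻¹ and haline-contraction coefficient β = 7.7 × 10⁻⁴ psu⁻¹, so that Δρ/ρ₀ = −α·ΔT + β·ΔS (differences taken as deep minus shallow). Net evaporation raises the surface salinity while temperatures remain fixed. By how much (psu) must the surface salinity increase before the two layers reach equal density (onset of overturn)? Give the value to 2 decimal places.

Neutral buoyancy requires −α(T_deep − T_surf) + β(S_deep − S_surf′) = 0.
S_surf′ = S_deep − (α/β)·ΔT = 34.14 − (1.8 × 10⁻⁴/7.7 × 10⁻⁴)·(+2.2) = 33.6257 psu.
Increase required: 33.6257 − 33.23 = 0.3957 psu.

0.40 psu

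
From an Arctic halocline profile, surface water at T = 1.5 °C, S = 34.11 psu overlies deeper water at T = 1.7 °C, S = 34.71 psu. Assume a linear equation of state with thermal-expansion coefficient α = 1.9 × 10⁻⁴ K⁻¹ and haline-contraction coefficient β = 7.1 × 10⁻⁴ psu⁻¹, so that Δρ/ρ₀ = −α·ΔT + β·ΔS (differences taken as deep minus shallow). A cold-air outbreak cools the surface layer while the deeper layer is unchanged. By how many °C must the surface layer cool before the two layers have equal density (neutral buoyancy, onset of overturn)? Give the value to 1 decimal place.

Neutral buoyancy requires Δρ = 0, i.e. −α(T_deep − T_surf′) + β(S_deep − S_surf) = 0.
T_surf′ = T_deep − (β/α)·ΔS = 1.7 − (7.1 × 10⁻⁴/1.9 × 10⁻⁴)·(+0.60) = -0.542 °C.
Cooling required: 1.5 − (-0.542) = 2.042 °C.

2.0 °C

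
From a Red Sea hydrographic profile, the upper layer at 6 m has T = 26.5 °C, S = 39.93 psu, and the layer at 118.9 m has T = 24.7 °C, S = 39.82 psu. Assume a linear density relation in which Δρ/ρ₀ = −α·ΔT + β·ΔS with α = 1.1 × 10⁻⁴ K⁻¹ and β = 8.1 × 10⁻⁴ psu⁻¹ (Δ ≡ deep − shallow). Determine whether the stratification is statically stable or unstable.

stable

ΔT = 24.7 − 26.5 = -1.8 K and ΔS = 39.82 − 39.93 = -0.11 psu (deep − shallow).
−αΔT = 1.98 × 10⁻⁴; βΔS = -8.91 × 10⁻⁵; sum Δρ/ρ₀ = 1.089 × 10⁻⁴.
Δρ/ρ₀ > 0, so Δρ > 0: deeper water is denser → statically stable.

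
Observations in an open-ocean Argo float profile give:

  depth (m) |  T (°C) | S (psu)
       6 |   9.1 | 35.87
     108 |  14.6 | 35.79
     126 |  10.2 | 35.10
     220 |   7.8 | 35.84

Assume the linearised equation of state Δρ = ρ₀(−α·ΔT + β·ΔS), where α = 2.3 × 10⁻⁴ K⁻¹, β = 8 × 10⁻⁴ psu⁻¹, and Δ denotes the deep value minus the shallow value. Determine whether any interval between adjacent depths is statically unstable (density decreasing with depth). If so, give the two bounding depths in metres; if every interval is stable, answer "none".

Evaluate Δρ/ρ₀ = −αΔT + βΔS across each adjacent pair:
  6–108 m: −αΔT+βΔS = −(2.3 × 10⁻⁴)(+5.5)+(8 × 10⁻⁴)(-0.08) = -1.3 × 10⁻³ → UNSTABLE
  108–126 m: −αΔT+βΔS = −(2.3 × 10⁻⁴)(-4.4)+(8 × 10⁻⁴)(-0.69) = 4.6 × 10⁻⁴ → stable
  126–220 m: −αΔT+βΔS = −(2.3 × 10⁻⁴)(-2.4)+(8 × 10⁻⁴)(+0.74) = 1.1 × 10⁻³ → stable
The 6–108 m interval has Δρ < 0: lighter water underlies denser water.

6–108 m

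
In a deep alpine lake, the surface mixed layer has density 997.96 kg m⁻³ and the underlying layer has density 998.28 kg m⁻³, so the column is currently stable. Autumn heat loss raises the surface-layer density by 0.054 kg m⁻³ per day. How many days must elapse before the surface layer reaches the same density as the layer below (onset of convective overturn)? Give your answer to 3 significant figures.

5.93 days

Density deficit of the surface layer: 998.28 − 997.96 = 0.32 kg m⁻³.
Required change = 0.32 / 0.054 = 5.93 days.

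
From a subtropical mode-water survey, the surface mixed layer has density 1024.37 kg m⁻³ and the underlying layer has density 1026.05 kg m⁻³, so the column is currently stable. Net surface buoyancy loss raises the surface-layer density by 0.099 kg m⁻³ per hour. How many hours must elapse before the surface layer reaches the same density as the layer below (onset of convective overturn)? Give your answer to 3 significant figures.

Density deficit of the surface layer: 1026.05 − 1024.37 = 1.68 kg m⁻³.
Required change = 1.68 / 0.099 = 17.0 hours.

17.0 hours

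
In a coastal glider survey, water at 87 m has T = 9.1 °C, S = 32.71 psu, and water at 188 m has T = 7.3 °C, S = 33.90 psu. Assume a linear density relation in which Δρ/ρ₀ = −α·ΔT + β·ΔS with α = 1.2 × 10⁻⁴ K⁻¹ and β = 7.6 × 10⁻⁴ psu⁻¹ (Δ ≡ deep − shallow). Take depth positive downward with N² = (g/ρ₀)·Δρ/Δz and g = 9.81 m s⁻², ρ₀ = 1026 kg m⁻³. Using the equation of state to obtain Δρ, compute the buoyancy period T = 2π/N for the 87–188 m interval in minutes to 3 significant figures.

ΔT = -1.8 K, ΔS = +1.19 psu (deep − shallow).
Δρ/ρ₀ = −αΔT + βΔS = 2.16 × 10⁻⁴ + 9.044 × 10⁻⁴ = 1.1204 × 10⁻³, so Δρ ≈ 1.150 kg m⁻³.
N² = (g/ρ₀)·Δρ/Δz = g·(Δρ/ρ₀)/Δz = 9.81 × 1.1204 × 10⁻³ / 101 = 1.0882 × 10⁻⁴ s⁻².
N = √(1.0882 × 10⁻⁴) = 0.010432 rad s⁻¹ → T = 2π/N = 602.30 s = 10.038 min ≈ 10.0 min.

10.0 min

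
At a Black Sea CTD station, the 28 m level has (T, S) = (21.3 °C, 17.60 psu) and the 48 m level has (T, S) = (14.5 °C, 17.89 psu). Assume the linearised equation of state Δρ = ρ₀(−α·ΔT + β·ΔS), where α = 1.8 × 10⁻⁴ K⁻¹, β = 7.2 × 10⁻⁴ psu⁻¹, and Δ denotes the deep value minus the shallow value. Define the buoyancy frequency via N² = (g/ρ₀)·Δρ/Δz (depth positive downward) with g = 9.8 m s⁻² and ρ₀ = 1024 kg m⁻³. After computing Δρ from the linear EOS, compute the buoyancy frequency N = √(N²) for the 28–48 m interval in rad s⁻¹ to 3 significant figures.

ΔT = -6.8 K, ΔS = +0.29 psu (deep − shallow).
Δρ/ρ₀ = −αΔT + βΔS = 1.224 × 10⁻³ + 2.088 × 10⁻⁴ = 1.4328 × 10⁻³, so Δρ ≈ 1.467 kg m⁻³.
N² = (g/ρ₀)·Δρ/Δz = g·(Δρ/ρ₀)/Δz = 9.8 × 1.4328 × 10⁻³ / 20 = 7.0207 × 10⁻⁴ s⁻².
N = √(7.0207 × 10⁻⁴) = 0.026497 rad s⁻¹ ≈ 0.0265 rad s⁻¹.

0.0265 rad s⁻¹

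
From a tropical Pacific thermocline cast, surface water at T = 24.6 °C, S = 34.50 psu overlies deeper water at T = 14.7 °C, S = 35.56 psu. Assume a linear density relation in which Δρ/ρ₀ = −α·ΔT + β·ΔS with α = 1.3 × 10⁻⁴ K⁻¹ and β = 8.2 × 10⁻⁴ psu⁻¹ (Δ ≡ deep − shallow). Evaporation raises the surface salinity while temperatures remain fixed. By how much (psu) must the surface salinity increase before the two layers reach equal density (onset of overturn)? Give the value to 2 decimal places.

2.63 psu

Neutral buoyancy requires −α(T_deep − T_surf) + β(S_deep − S_surf′) = 0.
S_surf′ = S_deep − (α/β)·ΔT = 35.56 − (1.3 × 10⁻⁴/8.2 × 10⁻⁴)·(-9.9) = 37.1295 psu.
Increase required: 37.1295 − 34.50 = 2.6295 psu.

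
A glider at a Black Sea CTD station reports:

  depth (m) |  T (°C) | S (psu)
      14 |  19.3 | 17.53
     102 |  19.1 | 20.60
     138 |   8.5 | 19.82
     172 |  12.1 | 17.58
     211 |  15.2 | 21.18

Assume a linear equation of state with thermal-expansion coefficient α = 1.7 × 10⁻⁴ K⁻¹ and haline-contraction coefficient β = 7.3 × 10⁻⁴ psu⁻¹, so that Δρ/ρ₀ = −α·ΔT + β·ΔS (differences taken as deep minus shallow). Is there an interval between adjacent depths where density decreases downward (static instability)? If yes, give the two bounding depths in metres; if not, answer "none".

Evaluate Δρ/ρ₀ = −αΔT + βΔS across each adjacent pair:
  14–102 m: −αΔT+βΔS = −(1.7 × 10⁻⁴)(-0.2)+(7.3 × 10⁻⁴)(+3.07) = 2.3 × 10⁻³ → stable
  102–138 m: −αΔT+βΔS = −(1.7 × 10⁻⁴)(-10.6)+(7.3 × 10⁻⁴)(-0.78) = 1.2 × 10⁻³ → stable
  138–172 m: −αΔT+βΔS = −(1.7 × 10⁻⁴)(+3.6)+(7.3 × 10⁻⁴)(-2.24) = -2.2 × 10⁻³ → UNSTABLE
  172–211 m: −αΔT+βΔS = −(1.7 × 10⁻⁴)(+3.1)+(7.3 × 10⁻⁴)(+3.60) = 2.1 × 10⁻³ → stable
The 138–172 m interval has Δρ < 0: lighter water underlies denser water.

138–172 m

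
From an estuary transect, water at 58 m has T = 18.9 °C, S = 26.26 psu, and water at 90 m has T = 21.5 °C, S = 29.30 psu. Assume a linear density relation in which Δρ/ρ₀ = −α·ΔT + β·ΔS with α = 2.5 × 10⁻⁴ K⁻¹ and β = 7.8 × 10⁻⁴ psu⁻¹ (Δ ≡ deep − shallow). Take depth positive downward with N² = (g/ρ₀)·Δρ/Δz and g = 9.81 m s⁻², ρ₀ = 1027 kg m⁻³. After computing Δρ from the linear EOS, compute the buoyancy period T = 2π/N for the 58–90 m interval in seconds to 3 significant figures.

274 s

ΔT = +2.6 K, ΔS = +3.04 psu (deep − shallow).
Δρ/ρ₀ = −αΔT + βΔS = -6.50 × 10⁻⁴ + 2.3712 × 10⁻³ = 1.7212 × 10⁻³, so Δρ ≈ 1.768 kg m⁻³.
N² = (g/ρ₀)·Δρ/Δz = g·(Δρ/ρ₀)/Δz = 9.81 × 1.7212 × 10⁻³ / 32 = 5.2766 × 10⁻⁴ s⁻².
N = √(5.2766 × 10⁻⁴) = 0.022971 rad s⁻¹ → T = 2π/N = 273.53 s ≈ 274 s.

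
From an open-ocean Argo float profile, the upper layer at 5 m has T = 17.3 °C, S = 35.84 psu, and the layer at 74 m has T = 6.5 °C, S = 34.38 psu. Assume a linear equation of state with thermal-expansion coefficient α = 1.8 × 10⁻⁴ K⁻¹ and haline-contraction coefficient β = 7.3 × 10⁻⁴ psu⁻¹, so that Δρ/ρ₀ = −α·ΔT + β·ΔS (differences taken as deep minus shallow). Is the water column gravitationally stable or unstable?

ΔT = 6.5 − 17.3 = -10.8 K and ΔS = 34.38 − 35.84 = -1.46 psu (deep − shallow).
−αΔT = 1.944 × 10⁻³; βΔS = -1.0658 × 10⁻³; sum Δρ/ρ₀ = 8.782 × 10⁻⁴.
Δρ/ρ₀ > 0, so Δρ > 0: deeper water is denser → statically stable.

stable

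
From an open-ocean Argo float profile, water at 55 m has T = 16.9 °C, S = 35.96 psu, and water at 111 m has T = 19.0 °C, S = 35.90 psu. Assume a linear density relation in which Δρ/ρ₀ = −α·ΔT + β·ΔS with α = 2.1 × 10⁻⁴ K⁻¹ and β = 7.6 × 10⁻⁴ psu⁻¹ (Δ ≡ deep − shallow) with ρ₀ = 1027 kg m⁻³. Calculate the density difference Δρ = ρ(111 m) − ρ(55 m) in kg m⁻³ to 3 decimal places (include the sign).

-0.500 kg m⁻³

ΔT = +2.1 K, ΔS = -0.06 psu (deep − shallow).
Δρ/ρ₀ = −(2.1 × 10⁻⁴)(+2.1) + (7.6 × 10⁻⁴)(-0.06) = -4.866 × 10⁻⁴.
Δρ = 1027 × (-4.866 × 10⁻⁴) = -0.500 kg m⁻³.
Negative Δρ: lighter below, statically unstable.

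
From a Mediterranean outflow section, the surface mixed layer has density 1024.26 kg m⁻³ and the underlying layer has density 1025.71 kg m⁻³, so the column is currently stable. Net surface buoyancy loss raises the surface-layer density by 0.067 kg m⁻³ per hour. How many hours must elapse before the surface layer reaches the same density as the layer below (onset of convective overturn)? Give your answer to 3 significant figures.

21.6 hours

Density deficit of the surface layer: 1025.71 − 1024.26 = 1.45 kg m⁻³.
Required change = 1.45 / 0.067 = 21.6 hours.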